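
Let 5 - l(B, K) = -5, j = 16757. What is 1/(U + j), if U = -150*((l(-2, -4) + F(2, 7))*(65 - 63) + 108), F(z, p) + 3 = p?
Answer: -1/3643 ≈ -0.00027450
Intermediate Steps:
F(z, p) = -3 + p
l(B, K) = 10 (l(B, K) = 5 - 1*(-5) = 5 + 5 = 10)
U = -20400 (U = -150*((10 + (-3 + 7))*(65 - 63) + 108) = -150*((10 + 4)*2 + 108) = -150*(14*2 + 108) = -150*(28 + 108) = -150*136 = -20400)
1/(U + j) = 1/(-20400 + 16757) = 1/(-3643) = -1/3643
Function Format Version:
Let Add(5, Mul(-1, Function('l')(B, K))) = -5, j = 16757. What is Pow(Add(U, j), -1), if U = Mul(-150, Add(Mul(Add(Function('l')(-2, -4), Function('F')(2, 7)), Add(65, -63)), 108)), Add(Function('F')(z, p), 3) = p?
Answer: Rational(-1, 3643) ≈ -0.00027450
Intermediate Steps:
Function('F')(z, p) = Add(-3, p)
Function('l')(B, K) = 10 (Function('l')(B, K) = Add(5, Mul(-1, -5)) = Add(5, 5) = 10)
U = -20400 (U = Mul(-150, Add(Mul(Add(10, Add(-3, 7)), Add(65, -63)), 108)) = Mul(-150, Add(Mul(Add(10, 4), 2), 108)) = Mul(-150, Add(Mul(14, 2), 108)) = Mul(-150, Add(28, 108)) = Mul(-150, 136) = -20400)
Pow(Add(U, j), -1) = Pow(Add(-20400, 16757), -1) = Pow(-3643, -1) = Rational(-1, 3643)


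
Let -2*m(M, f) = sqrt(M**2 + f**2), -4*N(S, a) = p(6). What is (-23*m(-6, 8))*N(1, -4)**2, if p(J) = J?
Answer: 1035/4 ≈ 258.75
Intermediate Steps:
N(S, a) = -3/2 (N(S, a) = -1/4*6 = -3/2)
m(M, f) = -sqrt(M**2 + f**2)/2
(-23*m(-6, 8))*N(1, -4)**2 = (-(-23)*sqrt((-6)**2 + 8**2)/2)*(-3/2)**2 = -(-23)*sqrt(36 + 64)/2*(9/4) = -(-23)*sqrt(100)/2*(9/4) = -(-23)*10/2*(9/4) = -23*(-5)*(9/4) = 115*(9/4) = 1035/4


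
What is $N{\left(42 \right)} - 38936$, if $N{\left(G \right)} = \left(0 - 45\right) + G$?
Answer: $-38939$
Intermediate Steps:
$N{\left(G \right)} = -45 + G$
$N{\left(42 \right)} - 38936 = \left(-45 + 42\right) - 38936 = -3 - 38936 = -38939$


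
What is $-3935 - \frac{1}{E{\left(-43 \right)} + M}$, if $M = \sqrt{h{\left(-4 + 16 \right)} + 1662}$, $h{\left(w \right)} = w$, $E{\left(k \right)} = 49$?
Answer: $- \frac{2860794}{727} + \frac{3 \sqrt{186}}{727} \approx -3935.0$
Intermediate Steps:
$M = 3 \sqrt{186}$ ($M = \sqrt{\left(-4 + 16\right) + 1662} = \sqrt{12 + 1662} = \sqrt{1674} = 3 \sqrt{186} \approx 40.915$)
$-3935 - \frac{1}{E{\left(-43 \right)} + M} = -3935 - \frac{1}{49 + 3 \sqrt{186}}$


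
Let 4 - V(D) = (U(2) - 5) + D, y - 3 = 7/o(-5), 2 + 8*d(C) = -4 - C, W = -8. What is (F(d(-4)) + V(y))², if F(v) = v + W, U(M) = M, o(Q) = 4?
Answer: 36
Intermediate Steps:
d(C) = -¾ - C/8 (d(C) = -¼ + (-4 - C)/8 = -¼ + (-½ - C/8) = -¾ - C/8)
y = 19/4 (y = 3 + 7/4 = 19/4 ≈ 4.7500)
V(D) = 7 - D (V(D) = 4 - ((2 - 5) + D) = 4 - (-3 + D) = 4 + (3 - D) = 7 - D)
F(v) = -8 + v (F(v) = v - 8 = -8 + v)
(F(d(-4)) + V(y))² = ((-8 + (-¾ - ⅛*(-4))) + (7 - 1*19/4))² = ((-8 + (-¾ + ½)) + (7 - 19/4))² = ((-8 - ¼) + 9/4)² = (-33/4 + 9/4)² = (-6)² = 36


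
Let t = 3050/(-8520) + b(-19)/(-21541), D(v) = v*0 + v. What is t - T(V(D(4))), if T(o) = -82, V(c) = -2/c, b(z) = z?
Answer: 1498386607/18352932 ≈ 81.643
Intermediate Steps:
D(v) = v (D(v) = 0 + v = v)
t = -6553817/18352932 (t = 3050/(-8520) - 19/(-21541) = 3050*(-1/8520) - 19*(-1/21541) = -305/852 + 19/21541 = -6553817/18352932 ≈ -0.35710)
t - T(V(D(4))) = -6553817/18352932 - 1*(-82) = -6553817/18352932 + 82 = 1498386607/18352932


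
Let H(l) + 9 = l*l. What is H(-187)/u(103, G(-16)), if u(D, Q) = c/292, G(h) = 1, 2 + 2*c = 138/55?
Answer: 280728800/7 ≈ 4.0104e+7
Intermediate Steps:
c = 14/55 (c = -1 + (138/55)/2 = -1 + (138*(1/55))/2 = -1 + (½)*(138/55) = -1 + 69/55 = 14/55 ≈ 0.25455)
u(D, Q) = 7/8030 (u(D, Q) = (14/55)/292 = (14/55)*(1/292) = 7/8030)
H(l) = -9 + l² (H(l) = -9 + l*l = -9 + l²)
H(-187)/u(103, G(-16)) = (-9 + (-187)²)/(7/8030) = (-9 + 34969)*(8030/7) = 34960*(8030/7) = 280728800/7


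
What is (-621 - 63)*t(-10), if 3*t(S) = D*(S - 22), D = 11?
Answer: 80256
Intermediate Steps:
t(S) = -242/3 + 11*S/3 (t(S) = (11*(S - 22))/3 = (11*(-22 + S))/3 = (-242 + 11*S)/3 = -242/3 + 11*S/3)
(-621 - 63)*t(-10) = (-621 - 63)*(-242/3 + (11/3)*(-10)) = -684*(-242/3 - 110/3) = -684*(-352/3) = 80256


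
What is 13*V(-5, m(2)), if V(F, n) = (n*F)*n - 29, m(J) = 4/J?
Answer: -637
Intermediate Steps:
V(F, n) = -29 + F*n² (V(F, n) = (F*n)*n - 29 = F*n² - 29 = -29 + F*n²)
13*V(-5, m(2)) = 13*(-29 - 5*(4/2)²) = 13*(-29 - 5*(4*(½))²) = 13*(-29 - 5*2²) = 13*(-29 - 5*4) = 13*(-29 - 20) = 13*(-49) = -637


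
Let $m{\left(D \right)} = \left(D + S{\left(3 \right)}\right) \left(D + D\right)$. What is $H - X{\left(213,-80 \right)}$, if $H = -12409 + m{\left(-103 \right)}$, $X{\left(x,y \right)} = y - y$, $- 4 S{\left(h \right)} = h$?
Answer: $\frac{17927}{2} \approx 8963.5$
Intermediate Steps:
$S{\left(h \right)} = - \frac{h}{4}$
$m{\left(D \right)} = 2 D \left(- \frac{3}{4} + D\right)$ ($m{\left(D \right)} = \left(D - \frac{3}{4}\right) \left(D + D\right) = \left(D - \frac{3}{4}\right) 2 D = \left(- \frac{3}{4} + D\right) 2 D = 2 D \left(- \frac{3}{4} + D\right)$)
$X{\left(x,y \right)} = 0$
$H = \frac{17927}{2}$ ($H = -12409 + \frac{1}{2} \left(-103\right) \left(-3 + 4 \left(-103\right)\right) = -12409 + \frac{1}{2} \left(-103\right) \left(-3 - 412\right) = -12409 + \frac{1}{2} \left(-103\right) \left(-415\right) = -12409 + \frac{42745}{2} = \frac{17927}{2} \approx 8963.5$)
$H - X{\left(213,-80 \right)} = \frac{17927}{2} - 0 = \frac{17927}{2} + 0 = \frac{17927}{2}$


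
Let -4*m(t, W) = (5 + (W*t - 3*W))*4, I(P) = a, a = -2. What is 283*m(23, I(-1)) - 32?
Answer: 9873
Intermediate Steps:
I(P) = -2
m(t, W) = -5 + 3*W - W*t (m(t, W) = -(5 + (W*t - 3*W))*4/4 = -(5 + (-3*W + W*t))*4/4 = -(5 - 3*W + W*t)*4/4 = -(20 - 12*W + 4*W*t)/4 = -5 + 3*W - W*t)
283*m(23, I(-1)) - 32 = 283*(-5 + 3*(-2) - 1*(-2)*23) - 32 = 283*(-5 - 6 + 46) - 32 = 283*35 - 32 = 9905 - 32 = 9873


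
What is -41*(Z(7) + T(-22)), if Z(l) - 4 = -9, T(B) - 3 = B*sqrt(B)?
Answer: 82 + 902*I*sqrt(22) ≈ 82.0 + 4230.8*I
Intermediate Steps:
T(B) = 3 + B**(3/2) (T(B) = 3 + B*sqrt(B) = 3 + B**(3/2))
Z(l) = -5 (Z(l) = 4 - 9 = -5)
-41*(Z(7) + T(-22)) = -41*(-5 + (3 + (-22)**(3/2))) = -41*(-5 + (3 - 22*I*sqrt(22))) = -41*(-2 - 22*I*sqrt(22)) = 82 + 902*I*sqrt(22)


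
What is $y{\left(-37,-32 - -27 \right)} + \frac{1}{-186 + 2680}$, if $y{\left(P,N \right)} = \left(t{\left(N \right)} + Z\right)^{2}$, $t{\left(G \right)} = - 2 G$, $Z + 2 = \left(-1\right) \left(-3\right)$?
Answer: $\frac{301775}{2494} \approx 121.0$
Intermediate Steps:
$Z = 1$ ($Z = -2 - -3 = -2 + 3 = 1$)
$y{\left(P,N \right)} = \left(1 - 2 N\right)^{2}$ ($y{\left(P,N \right)} = \left(- 2 N + 1\right)^{2} = \left(1 - 2 N\right)^{2}$)
$y{\left(-37,-32 - -27 \right)} + \frac{1}{-186 + 2680} = \left(-1 + 2 \left(-32 - -27\right)\right)^{2} + \frac{1}{-186 + 2680} = \left(-1 + 2 \left(-32 + 27\right)\right)^{2} + \frac{1}{2494} = \left(-1 + 2 \left(-5\right)\right)^{2} + \frac{1}{2494} = \left(-1 - 10\right)^{2} + \frac{1}{2494} = \left(-11\right)^{2} + \frac{1}{2494} = 121 + \frac{1}{2494} = \frac{301775}{2494}$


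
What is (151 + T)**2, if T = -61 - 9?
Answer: 6561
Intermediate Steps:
T = -70
(151 + T)**2 = (151 - 70)**2 = 81**2 = 6561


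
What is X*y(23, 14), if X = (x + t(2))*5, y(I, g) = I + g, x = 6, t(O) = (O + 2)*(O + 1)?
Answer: 3330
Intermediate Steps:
t(O) = (1 + O)*(2 + O) (t(O) = (2 + O)*(1 + O) = (1 + O)*(2 + O))
X = 90 (X = (6 + (2 + 2² + 3*2))*5 = (6 + (2 + 4 + 6))*5 = (6 + 12)*5 = 18*5 = 90)
X*y(23, 14) = 90*(23 + 14) = 90*37 = 3330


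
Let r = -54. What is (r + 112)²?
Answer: 3364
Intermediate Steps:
(r + 112)² = (-54 + 112)² = 58² = 3364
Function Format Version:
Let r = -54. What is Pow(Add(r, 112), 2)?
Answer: 3364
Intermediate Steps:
Pow(Add(r, 112), 2) = Pow(Add(-54, 112), 2) = Pow(58, 2) = 3364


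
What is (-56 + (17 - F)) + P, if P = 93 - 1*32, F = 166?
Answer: -144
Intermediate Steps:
P = 61 (P = 93 - 32 = 61)
(-56 + (17 - F)) + P = (-56 + (17 - 1*166)) + 61 = (-56 + (17 - 166)) + 61 = (-56 - 149) + 61 = -205 + 61 = -144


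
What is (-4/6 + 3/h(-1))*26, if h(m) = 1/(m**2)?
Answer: 182/3 ≈ 60.667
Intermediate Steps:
h(m) = m**(-2)
(-4/6 + 3/h(-1))*26 = (-4/6 + 3/((-1)**(-2)))*26 = (-4*1/6 + 3/1)*26 = (-2/3 + 3*1)*26 = (-2/3 + 3)*26 = (7/3)*26 = 182/3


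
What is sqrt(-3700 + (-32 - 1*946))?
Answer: I*sqrt(4678) ≈ 68.396*I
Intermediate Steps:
sqrt(-3700 + (-32 - 1*946)) = sqrt(-3700 + (-32 - 946)) = sqrt(-3700 - 978) = sqrt(-4678) = I*sqrt(4678)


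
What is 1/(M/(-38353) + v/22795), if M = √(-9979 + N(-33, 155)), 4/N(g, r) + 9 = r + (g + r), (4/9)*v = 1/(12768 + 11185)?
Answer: 215244957418860695620/354354270501560790164027 + 731776294233918935579200*I*√311081/1063062811504682370492081 ≈ 0.00060743 + 383.93*I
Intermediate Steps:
v = 9/95812 (v = 9/(4*(12768 + 11185)) = (9/4)/23953 = (9/4)*(1/23953) = 9/95812 ≈ 9.3934e-5)
N(g, r) = 4/(-9 + g + 2*r) (N(g, r) = 4/(-9 + (r + (g + r))) = 4/(-9 + (g + 2*r)) = 4/(-9 + g + 2*r))
M = 12*I*√311081/67 (M = √(-9979 + 4/(-9 - 33 + 2*155)) = √(-9979 + 4/(-9 - 33 + 310)) = √(-9979 + 4/268) = √(-9979 + 4*(1/268)) = √(-9979 + 1/67) = √(-668592/67) = 12*I*√311081/67 ≈ 99.895*I)
1/(M/(-38353) + v/22795) = 1/((12*I*√311081/67)/(-38353) + (9/95812)/22795) = 1/((12*I*√311081/67)*(-1/38353) + (9/95812)*(1/22795)) = 1/(-12*I*√311081/2569651 + 9/2184034540) = 1/(9/2184034540 - 12*I*√311081/2569651)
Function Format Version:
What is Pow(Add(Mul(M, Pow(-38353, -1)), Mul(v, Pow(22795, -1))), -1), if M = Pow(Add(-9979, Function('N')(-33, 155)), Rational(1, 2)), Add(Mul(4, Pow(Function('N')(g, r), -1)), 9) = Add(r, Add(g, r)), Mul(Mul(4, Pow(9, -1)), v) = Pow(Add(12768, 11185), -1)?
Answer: Add(Rational(215244957418860695620, 354354270501560790164027), Mul(Rational(731776294233918935579200, 1063062811504682370492081), I, Pow(311081, Rational(1, 2)))) ≈ Add(0.00060743, Mul(383.93, I))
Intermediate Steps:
v = Rational(9, 95812) (v = Mul(Rational(9, 4), Pow(Add(12768, 11185), -1)) = Mul(Rational(9, 4), Pow(23953, -1)) = Mul(Rational(9, 4), Rational(1, 23953)) = Rational(9, 95812) ≈ 9.3934e-5)
Function('N')(g, r) = Mul(4, Pow(Add(-9, g, Mul(2, r)), -1)) (Function('N')(g, r) = Mul(4, Pow(Add(-9, Add(r, Add(g, r))), -1)) = Mul(4, Pow(Add(-9, Add(g, Mul(2, r))), -1)) = Mul(4, Pow(Add(-9, g, Mul(2, r)), -1)))
M = Mul(Rational(12, 67), I, Pow(311081, Rational(1, 2))) (M = Pow(Add(-9979, Mul(4, Pow(Add(-9, -33, Mul(2, 155)), -1))), Rational(1, 2)) = Pow(Add(-9979, Mul(4, Pow(Add(-9, -33, 310), -1))), Rational(1, 2)) = Pow(Add(-9979, Mul(4, Pow(268, -1))), Rational(1, 2)) = Pow(Add(-9979, Mul(4, Rational(1, 268))), Rational(1, 2)) = Pow(Add(-9979, Rational(1, 67)), Rational(1, 2)) = Pow(Rational(-668592, 67), Rational(1, 2)) = Mul(Rational(12, 67), I, Pow(311081, Rational(1, 2))) ≈ Mul(99.895, I))
Pow(Add(Mul(M, Pow(-38353, -1)), Mul(v, Pow(22795, -1))), -1) = Pow(Add(Mul(Mul(Rational(12, 67), I, Pow(311081, Rational(1, 2))), Pow(-38353, -1)), Mul(Rational(9, 95812), Pow(22795, -1))), -1) = Pow(Add(Mul(Mul(Rational(12, 67), I, Pow(311081, Rational(1, 2))), Rational(-1, 38353)), Mul(Rational(9, 95812), Rational(1, 22795))), -1) = Pow(Add(Mul(Rational(-12, 2569651), I, Pow(311081, Rational(1, 2))), Rational(9, 2184034540)), -1) = Pow(Add(Rational(9, 2184034540), Mul(Rational(-12, 2569651), I, Pow(311081, Rational(1, 2)))), -1)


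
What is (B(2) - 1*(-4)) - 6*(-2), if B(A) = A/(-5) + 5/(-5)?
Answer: 73/5 ≈ 14.600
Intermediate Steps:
B(A) = -1 - A/5 (B(A) = A*(-1/5) + 5*(-1/5) = -A/5 - 1 = -1 - A/5)
(B(2) - 1*(-4)) - 6*(-2) = ((-1 - 1/5*2) - 1*(-4)) - 6*(-2) = ((-1 - 2/5) + 4) + 12 = (-7/5 + 4) + 12 = 13/5 + 12 = 73/5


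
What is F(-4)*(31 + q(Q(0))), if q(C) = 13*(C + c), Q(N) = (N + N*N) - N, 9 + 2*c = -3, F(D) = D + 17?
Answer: -611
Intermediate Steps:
F(D) = 17 + D
c = -6 (c = -9/2 + (1/2)*(-3) = -9/2 - 3/2 = -6)
Q(N) = N**2 (Q(N) = (N + N**2) - N = N**2)
q(C) = -78 + 13*C (q(C) = 13*(C - 6) = 13*(-6 + C) = -78 + 13*C)
F(-4)*(31 + q(Q(0))) = (17 - 4)*(31 + (-78 + 13*0**2)) = 13*(31 + (-78 + 13*0)) = 13*(31 + (-78 + 0)) = 13*(31 - 78) = 13*(-47) = -611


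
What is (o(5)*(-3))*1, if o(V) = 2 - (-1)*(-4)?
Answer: 6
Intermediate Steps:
o(V) = -2 (o(V) = 2 - 1*4 = 2 - 4 = -2)
(o(5)*(-3))*1 = -2*(-3)*1 = 6*1 = 6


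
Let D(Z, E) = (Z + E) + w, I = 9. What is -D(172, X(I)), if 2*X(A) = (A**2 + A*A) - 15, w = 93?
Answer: -677/2 ≈ -338.50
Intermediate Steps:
X(A) = -15/2 + A**2 (X(A) = ((A**2 + A*A) - 15)/2 = ((A**2 + A**2) - 15)/2 = (2*A**2 - 15)/2 = (-15 + 2*A**2)/2 = -15/2 + A**2)
D(Z, E) = 93 + E + Z (D(Z, E) = (Z + E) + 93 = (E + Z) + 93 = 93 + E + Z)
-D(172, X(I)) = -(93 + (-15/2 + 9**2) + 172) = -(93 + (-15/2 + 81) + 172) = -(93 + 147/2 + 172) = -1*677/2 = -677/2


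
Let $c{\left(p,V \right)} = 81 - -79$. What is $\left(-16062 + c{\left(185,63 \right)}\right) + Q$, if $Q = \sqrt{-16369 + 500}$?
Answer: $-15902 + i \sqrt{15869} \approx -15902.0 + 125.97 i$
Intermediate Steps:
$c{\left(p,V \right)} = 160$ ($c{\left(p,V \right)} = 81 + 79 = 160$)
$Q = i \sqrt{15869}$ ($Q = \sqrt{-15869} = i \sqrt{15869} \approx 125.97 i$)
$\left(-16062 + c{\left(185,63 \right)}\right) + Q = \left(-16062 + 160\right) + i \sqrt{15869} = -15902 + i \sqrt{15869}$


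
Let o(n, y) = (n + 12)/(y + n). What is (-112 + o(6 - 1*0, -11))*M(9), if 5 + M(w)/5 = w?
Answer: -2312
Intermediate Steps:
M(w) = -25 + 5*w
o(n, y) = (12 + n)/(n + y)
(-112 + o(6 - 1*0, -11))*M(9) = (-112 + (12 + (6 - 1*0))/((6 - 1*0) - 11))*(-25 + 5*9) = (-112 + (12 + (6 + 0))/((6 + 0) - 11))*(-25 + 45) = (-112 + (12 + 6)/(6 - 11))*20 = (-112 + 18/(-5))*20 = (-112 - 1/5*18)*20 = (-112 - 18/5)*20 = -578/5*20 = -2312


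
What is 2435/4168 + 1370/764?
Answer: 1892625/796088 ≈ 2.3774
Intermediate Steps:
2435/4168 + 1370/764 = 2435*(1/4168) + 1370*(1/764) = 2435/4168 + 685/382 = 1892625/796088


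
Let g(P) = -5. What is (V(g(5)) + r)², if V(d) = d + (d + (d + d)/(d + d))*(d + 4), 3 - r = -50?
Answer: 2704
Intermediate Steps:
r = 53 (r = 3 - 1*(-50) = 3 + 50 = 53)
V(d) = d + (1 + d)*(4 + d) (V(d) = d + (d + (2*d)/((2*d)))*(4 + d) = d + (d + (2*d)*(1/(2*d)))*(4 + d) = d + (d + 1)*(4 + d) = d + (1 + d)*(4 + d))
(V(g(5)) + r)² = ((4 + (-5)² + 6*(-5)) + 53)² = ((4 + 25 - 30) + 53)² = (-1 + 53)² = 52² = 2704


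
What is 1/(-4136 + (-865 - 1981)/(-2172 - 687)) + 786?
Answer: 9292071849/11821978 ≈ 786.00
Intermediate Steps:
1/(-4136 + (-865 - 1981)/(-2172 - 687)) + 786 = 1/(-4136 - 2846/(-2859)) + 786 = 1/(-4136 - 2846*(-1/2859)) + 786 = 1/(-4136 + 2846/2859) + 786 = 1/(-11821978/2859) + 786 = -2859/11821978 + 786 = 9292071849/11821978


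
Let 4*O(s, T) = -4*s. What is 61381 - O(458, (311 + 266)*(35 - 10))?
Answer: 61839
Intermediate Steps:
O(s, T) = -s (O(s, T) = (-4*s)/4 = -s)
61381 - O(458, (311 + 266)*(35 - 10)) = 61381 - (-1)*458 = 61381 - 1*(-458) = 61381 + 458 = 61839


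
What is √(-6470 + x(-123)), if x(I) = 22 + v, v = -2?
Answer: 5*I*√258 ≈ 80.312*I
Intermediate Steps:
x(I) = 20 (x(I) = 22 - 2 = 20)
√(-6470 + x(-123)) = √(-6470 + 20) = √(-6450) = 5*I*√258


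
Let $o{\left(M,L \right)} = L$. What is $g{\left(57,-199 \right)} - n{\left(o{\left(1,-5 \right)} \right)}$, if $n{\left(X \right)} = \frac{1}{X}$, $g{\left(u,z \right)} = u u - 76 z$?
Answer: $\frac{91866}{5} \approx 18373.0$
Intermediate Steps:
$g{\left(u,z \right)} = u^{2} - 76 z$
$g{\left(57,-199 \right)} - n{\left(o{\left(1,-5 \right)} \right)} = \left(57^{2} - -15124\right) - \frac{1}{-5} = \left(3249 + 15124\right) - - \frac{1}{5} = 18373 + \frac{1}{5} = \frac{91866}{5}$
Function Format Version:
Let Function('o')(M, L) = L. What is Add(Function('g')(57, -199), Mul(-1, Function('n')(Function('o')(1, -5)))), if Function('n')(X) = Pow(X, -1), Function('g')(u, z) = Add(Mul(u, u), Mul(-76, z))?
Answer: Rational(91866, 5) ≈ 18373.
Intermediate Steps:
Function('g')(u, z) = Add(Pow(u, 2), Mul(-76, z))
Add(Function('g')(57, -199), Mul(-1, Function('n')(Function('o')(1, -5)))) = Add(Add(Pow(57, 2), Mul(-76, -199)), Mul(-1, Pow(-5, -1))) = Add(Add(3249, 15124), Mul(-1, Rational(-1, 5))) = Add(18373, Rational(1, 5)) = Rational(91866, 5)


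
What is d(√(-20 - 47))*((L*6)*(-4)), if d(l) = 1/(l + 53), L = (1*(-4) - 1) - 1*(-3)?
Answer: 636/719 - 12*I*√67/719 ≈ 0.88456 - 0.13661*I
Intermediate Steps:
L = -2 (L = (-4 - 1) + 3 = -5 + 3 = -2)
d(l) = 1/(53 + l)
d(√(-20 - 47))*((L*6)*(-4)) = (-2*6*(-4))/(53 + √(-20 - 47)) = (-12*(-4))/(53 + √(-67)) = 48/(53 + I*√67)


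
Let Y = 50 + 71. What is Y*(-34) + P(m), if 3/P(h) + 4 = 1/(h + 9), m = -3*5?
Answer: -102868/25 ≈ -4114.7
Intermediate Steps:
m = -15
Y = 121
P(h) = 3/(-4 + 1/(9 + h)) (P(h) = 3/(-4 + 1/(h + 9)) = 3/(-4 + 1/(9 + h)))
Y*(-34) + P(m) = 121*(-34) + 3*(-9 - 1*(-15))/(35 + 4*(-15)) = -4114 + 3*(-9 + 15)/(35 - 60) = -4114 + 3*6/(-25) = -4114 + 3*(-1/25)*6 = -4114 - 18/25 = -102868/25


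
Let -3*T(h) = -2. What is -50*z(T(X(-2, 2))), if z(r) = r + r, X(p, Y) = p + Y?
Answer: -200/3 ≈ -66.667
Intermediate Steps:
X(p, Y) = Y + p
T(h) = 2/3 (T(h) = -1/3*(-2) = 2/3)
z(r) = 2*r
-50*z(T(X(-2, 2))) = -100*2/3 = -50*4/3 = -200/3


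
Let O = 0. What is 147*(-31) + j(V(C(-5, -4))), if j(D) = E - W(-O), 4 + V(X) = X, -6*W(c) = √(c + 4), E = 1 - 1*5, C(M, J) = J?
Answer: -13682/3 ≈ -4560.7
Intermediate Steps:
E = -4 (E = 1 - 5 = -4)
W(c) = -√(4 + c)/6 (W(c) = -√(c + 4)/6 = -√(4 + c)/6)
V(X) = -4 + X
j(D) = -11/3 (j(D) = -4 - (-1)*√(4 - 1*0)/6 = -4 - (-1)*√(4 + 0)/6 = -4 - (-1)*√4/6 = -4 - (-1)*2/6 = -4 - 1*(-⅓) = -4 + ⅓ = -11/3)
147*(-31) + j(V(C(-5, -4))) = 147*(-31) - 11/3 = -4557 - 11/3 = -13682/3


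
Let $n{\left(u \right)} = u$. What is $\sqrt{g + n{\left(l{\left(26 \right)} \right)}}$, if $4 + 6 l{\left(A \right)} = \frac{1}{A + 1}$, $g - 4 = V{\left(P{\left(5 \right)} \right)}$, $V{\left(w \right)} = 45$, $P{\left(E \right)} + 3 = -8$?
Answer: $\frac{\sqrt{15662}}{18} \approx 6.9527$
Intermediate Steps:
$P{\left(E \right)} = -11$ ($P{\left(E \right)} = -3 - 8 = -11$)
$g = 49$ ($g = 4 + 45 = 49$)
$l{\left(A \right)} = - \frac{2}{3} + \frac{1}{6 \left(1 + A\right)}$ ($l{\left(A \right)} = - \frac{2}{3} + \frac{1}{6 \left(A + 1\right)} = - \frac{2}{3} + \frac{1}{6 \left(1 + A\right)}$)
$\sqrt{g + n{\left(l{\left(26 \right)} \right)}} = \sqrt{49 + \frac{-3 - 104}{6 \left(1 + 26\right)}} = \sqrt{49 + \frac{-3 - 104}{6 \cdot 27}} = \sqrt{49 + \frac{1}{6} \cdot \frac{1}{27} \left(-107\right)} = \sqrt{49 - \frac{107}{162}} = \sqrt{\frac{7831}{162}} = \frac{\sqrt{15662}}{18}$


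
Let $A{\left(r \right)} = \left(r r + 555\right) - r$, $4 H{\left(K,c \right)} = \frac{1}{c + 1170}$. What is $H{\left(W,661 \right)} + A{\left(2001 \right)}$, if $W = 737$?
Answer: $\frac{29314712821}{7324} \approx 4.0026 \cdot 10^{6}$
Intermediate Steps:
$H{\left(K,c \right)} = \frac{1}{4 \left(1170 + c\right)}$ ($H{\left(K,c \right)} = \frac{1}{4 \left(c + 1170\right)} = \frac{1}{4 \left(1170 + c\right)}$)
$A{\left(r \right)} = 555 + r^{2} - r$ ($A{\left(r \right)} = \left(r^{2} + 555\right) - r = \left(555 + r^{2}\right) - r = 555 + r^{2} - r$)
$H{\left(W,661 \right)} + A{\left(2001 \right)} = \frac{1}{4 \left(1170 + 661\right)} + \left(555 + 2001^{2} - 2001\right) = \frac{1}{4 \cdot 1831} + \left(555 + 4004001 - 2001\right) = \frac{1}{4} \cdot \frac{1}{1831} + 4002555 = \frac{1}{7324} + 4002555 = \frac{29314712821}{7324}$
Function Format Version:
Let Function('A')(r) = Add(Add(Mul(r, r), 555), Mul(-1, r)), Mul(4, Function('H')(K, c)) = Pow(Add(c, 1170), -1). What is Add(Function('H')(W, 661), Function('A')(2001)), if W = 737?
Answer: Rational(29314712821, 7324) ≈ 4.0026e+6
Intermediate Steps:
Function('H')(K, c) = Mul(Rational(1, 4), Pow(Add(1170, c), -1)) (Function('H')(K, c) = Mul(Rational(1, 4), Pow(Add(c, 1170), -1)) = Mul(Rational(1, 4), Pow(Add(1170, c), -1)))
Function('A')(r) = Add(555, Pow(r, 2), Mul(-1, r)) (Function('A')(r) = Add(Add(Pow(r, 2), 555), Mul(-1, r)) = Add(Add(555, Pow(r, 2)), Mul(-1, r)) = Add(555, Pow(r, 2), Mul(-1, r)))
Add(Function('H')(W, 661), Function('A')(2001)) = Add(Mul(Rational(1, 4), Pow(Add(1170, 661), -1)), Add(555, Pow(2001, 2), Mul(-1, 2001))) = Add(Mul(Rational(1, 4), Pow(1831, -1)), Add(555, 4004001, -2001)) = Add(Mul(Rational(1, 4), Rational(1, 1831)), 4002555) = Add(Rational(1, 7324), 4002555) = Rational(29314712821, 7324)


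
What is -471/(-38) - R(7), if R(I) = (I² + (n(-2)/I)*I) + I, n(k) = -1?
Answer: -1619/38 ≈ -42.605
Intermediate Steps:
R(I) = -1 + I + I² (R(I) = (I² + (-1/I)*I) + I = (I² - 1) + I = (-1 + I²) + I = -1 + I + I²)
-471/(-38) - R(7) = -471/(-38) - (-1 + 7 + 7²) = -471*(-1/38) - (-1 + 7 + 49) = 471/38 - 1*55 = 471/38 - 55 = -1619/38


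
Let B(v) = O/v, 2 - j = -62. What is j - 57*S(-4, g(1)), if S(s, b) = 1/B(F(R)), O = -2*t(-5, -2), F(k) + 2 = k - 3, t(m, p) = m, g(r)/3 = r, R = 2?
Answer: 811/10 ≈ 81.100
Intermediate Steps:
j = 64 (j = 2 - 1*(-62) = 2 + 62 = 64)
g(r) = 3*r
F(k) = -5 + k (F(k) = -2 + (k - 3) = -2 + (-3 + k) = -5 + k)
O = 10 (O = -2*(-5) = 10)
B(v) = 10/v
S(s, b) = -3/10 (S(s, b) = 1/(10/(-5 + 2)) = 1/(10/(-3)) = 1/(10*(-⅓)) = 1/(-10/3) = -3/10)
j - 57*S(-4, g(1)) = 64 - 57*(-3/10) = 64 + 171/10 = 811/10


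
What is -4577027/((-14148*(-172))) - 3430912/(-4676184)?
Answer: -60435402931/52681888944 ≈ -1.1472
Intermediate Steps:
-4577027/((-14148*(-172))) - 3430912/(-4676184) = -4577027/2433456 - 3430912*(-1/4676184) = -4577027*1/2433456 + 428864/584523 = -4577027/2433456 + 428864/584523 = -60435402931/52681888944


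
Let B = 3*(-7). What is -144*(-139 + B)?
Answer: 23040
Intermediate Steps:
B = -21
-144*(-139 + B) = -144*(-139 - 21) = -144*(-160) = 23040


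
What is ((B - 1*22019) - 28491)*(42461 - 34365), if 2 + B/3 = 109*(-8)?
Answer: -430156672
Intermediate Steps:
B = -2622 (B = -6 + 3*(109*(-8)) = -6 + 3*(-872) = -6 - 2616 = -2622)
((B - 1*22019) - 28491)*(42461 - 34365) = ((-2622 - 1*22019) - 28491)*(42461 - 34365) = ((-2622 - 22019) - 28491)*8096 = (-24641 - 28491)*8096 = -53132*8096 = -430156672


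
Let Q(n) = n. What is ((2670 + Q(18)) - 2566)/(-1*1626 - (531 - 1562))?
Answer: -122/595 ≈ -0.20504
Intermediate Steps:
((2670 + Q(18)) - 2566)/(-1*1626 - (531 - 1562)) = ((2670 + 18) - 2566)/(-1*1626 - (531 - 1562)) = (2688 - 2566)/(-1626 - 1*(-1031)) = 122/(-1626 + 1031) = 122/(-595) = 122*(-1/595) = -122/595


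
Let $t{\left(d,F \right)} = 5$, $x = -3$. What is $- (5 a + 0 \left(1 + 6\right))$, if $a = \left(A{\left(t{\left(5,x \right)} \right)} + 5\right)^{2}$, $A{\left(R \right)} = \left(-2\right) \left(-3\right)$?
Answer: $-605$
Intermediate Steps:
$A{\left(R \right)} = 6$
$a = 121$ ($a = \left(6 + 5\right)^{2} = 11^{2} = 121$)
$- (5 a + 0 \left(1 + 6\right)) = - (5 \cdot 121 + 0 \left(1 + 6\right)) = - (605 + 0 \cdot 7) = - (605 + 0) = \left(-1\right) 605 = -605$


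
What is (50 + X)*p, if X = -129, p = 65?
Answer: -5135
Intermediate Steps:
(50 + X)*p = (50 - 129)*65 = -79*65 = -5135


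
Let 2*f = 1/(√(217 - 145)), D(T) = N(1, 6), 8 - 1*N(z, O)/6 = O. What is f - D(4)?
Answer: -12 + √2/24 ≈ -11.941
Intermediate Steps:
N(z, O) = 48 - 6*O
D(T) = 12 (D(T) = 48 - 6*6 = 48 - 36 = 12)
f = √2/24 (f = 1/(2*(√(217 - 145))) = 1/(2*(√72)) = 1/(2*((6*√2))) = (√2/12)/2 = √2/24 ≈ 0.058926)
f - D(4) = √2/24 - 1*12 = √2/24 - 12 = -12 + √2/24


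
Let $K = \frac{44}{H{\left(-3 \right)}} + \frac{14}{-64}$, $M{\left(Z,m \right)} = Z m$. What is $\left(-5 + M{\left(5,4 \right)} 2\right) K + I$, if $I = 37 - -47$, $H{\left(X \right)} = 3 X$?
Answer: $- \frac{27293}{288} \approx -94.767$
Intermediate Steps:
$I = 84$ ($I = 37 + 47 = 84$)
$K = - \frac{1471}{288}$ ($K = \frac{44}{3 \left(-3\right)} + \frac{14}{-64} = \frac{44}{-9} + 14 \left(- \frac{1}{64}\right) = 44 \left(- \frac{1}{9}\right) - \frac{7}{32} = - \frac{44}{9} - \frac{7}{32} = - \frac{1471}{288} \approx -5.1076$)
$\left(-5 + M{\left(5,4 \right)} 2\right) K + I = \left(-5 + 5 \cdot 4 \cdot 2\right) \left(- \frac{1471}{288}\right) + 84 = \left(-5 + 20 \cdot 2\right) \left(- \frac{1471}{288}\right) + 84 = \left(-5 + 40\right) \left(- \frac{1471}{288}\right) + 84 = 35 \left(- \frac{1471}{288}\right) + 84 = - \frac{51485}{288} + 84 = - \frac{27293}{288}$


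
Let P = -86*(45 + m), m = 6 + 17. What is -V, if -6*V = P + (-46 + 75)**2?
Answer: -1669/2 ≈ -834.50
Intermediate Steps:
m = 23
P = -5848 (P = -86*(45 + 23) = -86*68 = -5848)
V = 1669/2 (V = -(-5848 + (-46 + 75)**2)/6 = -(-5848 + 29**2)/6 = -(-5848 + 841)/6 = -1/6*(-5007) = 1669/2 ≈ 834.50)
-V = -1*1669/2 = -1669/2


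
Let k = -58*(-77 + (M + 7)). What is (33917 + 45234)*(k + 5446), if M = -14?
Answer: 816680018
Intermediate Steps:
k = 4872 (k = -58*(-77 + (-14 + 7)) = -58*(-77 - 7) = -58*(-84) = 4872)
(33917 + 45234)*(k + 5446) = (33917 + 45234)*(4872 + 5446) = 79151*10318 = 816680018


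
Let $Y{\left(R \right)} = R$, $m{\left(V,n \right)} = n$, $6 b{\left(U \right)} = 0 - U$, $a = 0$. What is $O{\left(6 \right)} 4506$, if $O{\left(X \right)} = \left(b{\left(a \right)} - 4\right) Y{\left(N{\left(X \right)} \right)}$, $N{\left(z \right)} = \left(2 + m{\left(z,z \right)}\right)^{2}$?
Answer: $-1153536$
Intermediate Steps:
$b{\left(U \right)} = - \frac{U}{6}$ ($b{\left(U \right)} = \frac{0 - U}{6} = \frac{\left(-1\right) U}{6} = - \frac{U}{6}$)
$N{\left(z \right)} = \left(2 + z\right)^{2}$
$O{\left(X \right)} = - 4 \left(2 + X\right)^{2}$ ($O{\left(X \right)} = \left(\left(- \frac{1}{6}\right) 0 - 4\right) \left(2 + X\right)^{2} = \left(0 - 4\right) \left(2 + X\right)^{2} = - 4 \left(2 + X\right)^{2}$)
$O{\left(6 \right)} 4506 = - 4 \left(2 + 6\right)^{2} \cdot 4506 = - 4 \cdot 8^{2} \cdot 4506 = \left(-4\right) 64 \cdot 4506 = \left(-256\right) 4506 = -1153536$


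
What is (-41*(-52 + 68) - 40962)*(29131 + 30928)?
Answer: -2499535462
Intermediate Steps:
(-41*(-52 + 68) - 40962)*(29131 + 30928) = (-41*16 - 40962)*60059 = (-656 - 40962)*60059 = -41618*60059 = -2499535462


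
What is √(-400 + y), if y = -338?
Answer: 3*I*√82 ≈ 27.166*I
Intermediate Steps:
√(-400 + y) = √(-400 - 338) = √(-738) = 3*I*√82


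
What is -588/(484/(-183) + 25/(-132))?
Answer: 1578192/7607 ≈ 207.47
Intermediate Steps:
-588/(484/(-183) + 25/(-132)) = -588/(484*(-1/183) + 25*(-1/132)) = -588/(-484/183 - 25/132) = -588/(-7607/2684) = -588*(-2684/7607) = 1578192/7607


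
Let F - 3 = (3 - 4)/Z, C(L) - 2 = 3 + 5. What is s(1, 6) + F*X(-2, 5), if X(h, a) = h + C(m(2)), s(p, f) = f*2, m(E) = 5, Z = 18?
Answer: 320/9 ≈ 35.556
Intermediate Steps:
s(p, f) = 2*f
C(L) = 10 (C(L) = 2 + (3 + 5) = 2 + 8 = 10)
X(h, a) = 10 + h (X(h, a) = h + 10 = 10 + h)
F = 53/18 (F = 3 + (3 - 4)/18 = 3 - 1*1/18 = 3 - 1/18 = 53/18 ≈ 2.9444)
s(1, 6) + F*X(-2, 5) = 2*6 + 53*(10 - 2)/18 = 12 + (53/18)*8 = 12 + 212/9 = 320/9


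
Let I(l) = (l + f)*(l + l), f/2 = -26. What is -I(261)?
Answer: -109098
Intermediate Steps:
f = -52 (f = 2*(-26) = -52)
I(l) = 2*l*(-52 + l) (I(l) = (l - 52)*(l + l) = (-52 + l)*(2*l) = 2*l*(-52 + l))
-I(261) = -2*261*(-52 + 261) = -2*261*209 = -1*109098 = -109098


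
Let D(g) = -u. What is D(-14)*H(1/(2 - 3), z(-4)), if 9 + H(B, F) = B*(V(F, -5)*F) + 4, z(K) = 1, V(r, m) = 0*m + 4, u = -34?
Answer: -306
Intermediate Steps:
V(r, m) = 4 (V(r, m) = 0 + 4 = 4)
D(g) = 34 (D(g) = -1*(-34) = 34)
H(B, F) = -5 + 4*B*F (H(B, F) = -9 + (B*(4*F) + 4) = -9 + (4*B*F + 4) = -9 + (4 + 4*B*F) = -5 + 4*B*F)
D(-14)*H(1/(2 - 3), z(-4)) = 34*(-5 + 4*1/(2 - 3)) = 34*(-5 + 4*1/(-1)) = 34*(-5 + 4*(-1)*1) = 34*(-5 - 4) = 34*(-9) = -306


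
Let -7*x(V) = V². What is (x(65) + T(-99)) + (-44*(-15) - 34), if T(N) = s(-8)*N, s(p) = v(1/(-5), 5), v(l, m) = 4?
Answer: -2615/7 ≈ -373.57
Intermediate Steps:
s(p) = 4
T(N) = 4*N
x(V) = -V²/7
(x(65) + T(-99)) + (-44*(-15) - 34) = (-⅐*65² + 4*(-99)) + (-44*(-15) - 34) = (-⅐*4225 - 396) + (660 - 34) = (-4225/7 - 396) + 626 = -6997/7 + 626 = -2615/7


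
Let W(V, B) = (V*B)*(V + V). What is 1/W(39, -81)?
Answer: -1/246402 ≈ -4.0584e-6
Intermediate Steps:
W(V, B) = 2*B*V² (W(V, B) = (B*V)*(2*V) = 2*B*V²)
1/W(39, -81) = 1/(2*(-81)*39²) = 1/(2*(-81)*1521) = 1/(-246402) = -1/246402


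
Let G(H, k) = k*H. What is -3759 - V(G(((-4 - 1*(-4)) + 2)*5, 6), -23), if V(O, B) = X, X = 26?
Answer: -3785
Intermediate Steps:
G(H, k) = H*k
V(O, B) = 26
-3759 - V(G(((-4 - 1*(-4)) + 2)*5, 6), -23) = -3759 - 1*26 = -3759 - 26 = -3785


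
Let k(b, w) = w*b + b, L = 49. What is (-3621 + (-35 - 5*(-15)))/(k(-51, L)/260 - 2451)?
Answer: 93106/63981 ≈ 1.4552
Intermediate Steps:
k(b, w) = b + b*w (k(b, w) = b*w + b = b + b*w)
(-3621 + (-35 - 5*(-15)))/(k(-51, L)/260 - 2451) = (-3621 + (-35 - 5*(-15)))/(-51*(1 + 49)/260 - 2451) = (-3621 + (-35 + 75))/(-51*50*(1/260) - 2451) = (-3621 + 40)/(-2550*1/260 - 2451) = -3581/(-255/26 - 2451) = -3581/(-63981/26) = -3581*(-26/63981) = 93106/63981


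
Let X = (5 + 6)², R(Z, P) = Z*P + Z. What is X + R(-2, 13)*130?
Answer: -3519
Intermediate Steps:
R(Z, P) = Z + P*Z (R(Z, P) = P*Z + Z = Z + P*Z)
X = 121 (X = 11² = 121)
X + R(-2, 13)*130 = 121 - 2*(1 + 13)*130 = 121 - 2*14*130 = 121 - 28*130 = 121 - 3640 = -3519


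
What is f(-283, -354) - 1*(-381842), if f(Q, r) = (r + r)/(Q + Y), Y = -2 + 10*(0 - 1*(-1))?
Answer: 105007258/275 ≈ 3.8184e+5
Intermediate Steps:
Y = 8 (Y = -2 + 10*(0 + 1) = -2 + 10*1 = -2 + 10 = 8)
f(Q, r) = 2*r/(8 + Q) (f(Q, r) = (r + r)/(Q + 8) = (2*r)/(8 + Q) = 2*r/(8 + Q))
f(-283, -354) - 1*(-381842) = 2*(-354)/(8 - 283) - 1*(-381842) = 2*(-354)/(-275) + 381842 = 2*(-354)*(-1/275) + 381842 = 708/275 + 381842 = 105007258/275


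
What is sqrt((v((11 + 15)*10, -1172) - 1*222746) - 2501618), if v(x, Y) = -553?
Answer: I*sqrt(2724917) ≈ 1650.7*I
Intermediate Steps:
sqrt((v((11 + 15)*10, -1172) - 1*222746) - 2501618) = sqrt((-553 - 1*222746) - 2501618) = sqrt((-553 - 222746) - 2501618) = sqrt(-223299 - 2501618) = sqrt(-2724917) = I*sqrt(2724917)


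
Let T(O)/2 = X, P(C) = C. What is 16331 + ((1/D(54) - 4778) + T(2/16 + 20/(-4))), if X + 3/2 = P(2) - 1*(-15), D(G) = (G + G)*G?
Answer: 67557889/5832 ≈ 11584.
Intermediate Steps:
D(G) = 2*G² (D(G) = (2*G)*G = 2*G²)
X = 31/2 (X = -3/2 + (2 - 1*(-15)) = -3/2 + (2 + 15) = -3/2 + 17 = 31/2 ≈ 15.500)
T(O) = 31 (T(O) = 2*(31/2) = 31)
16331 + ((1/D(54) - 4778) + T(2/16 + 20/(-4))) = 16331 + ((1/(2*54²) - 4778) + 31) = 16331 + ((1/(2*2916) - 4778) + 31) = 16331 + ((1/5832 - 4778) + 31) = 16331 + (-27865295/5832 + 31) = 16331 - 27684503/5832 = 67557889/5832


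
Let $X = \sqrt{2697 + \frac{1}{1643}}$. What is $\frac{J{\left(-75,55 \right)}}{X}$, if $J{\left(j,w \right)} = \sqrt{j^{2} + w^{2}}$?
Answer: $\frac{5 \sqrt{629755949054}}{2215586} \approx 1.7909$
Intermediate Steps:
$X = \frac{2 \sqrt{1820103899}}{1643}$ ($X = \sqrt{2697 + \frac{1}{1643}} = \sqrt{\frac{4431172}{1643}} = \frac{2 \sqrt{1820103899}}{1643} \approx 51.933$)
$\frac{J{\left(-75,55 \right)}}{X} = \frac{\sqrt{\left(-75\right)^{2} + 55^{2}}}{\frac{2}{1643} \sqrt{1820103899}} = \sqrt{5625 + 3025} \frac{\sqrt{1820103899}}{2215586} = \sqrt{8650} \frac{\sqrt{1820103899}}{2215586} = 5 \sqrt{346} \frac{\sqrt{1820103899}}{2215586} = \frac{5 \sqrt{629755949054}}{2215586}$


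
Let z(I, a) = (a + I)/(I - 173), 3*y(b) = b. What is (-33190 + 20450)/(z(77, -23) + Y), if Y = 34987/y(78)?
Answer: -2649920/279779 ≈ -9.4715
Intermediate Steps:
y(b) = b/3
z(I, a) = (I + a)/(-173 + I)
Y = 34987/26 (Y = 34987/(((1/3)*78)) = 34987/26 ≈ 1345.7)
(-33190 + 20450)/(z(77, -23) + Y) = (-33190 + 20450)/((77 - 23)/(-173 + 77) + 34987/26) = -12740/(54/(-96) + 34987/26) = -12740/(-1/96*54 + 34987/26) = -12740/(-9/16 + 34987/26) = -12740/279779/208 = -12740*208/279779 = -2649920/279779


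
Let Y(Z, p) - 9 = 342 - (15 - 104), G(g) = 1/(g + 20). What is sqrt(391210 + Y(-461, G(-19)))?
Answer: 5*sqrt(15666) ≈ 625.82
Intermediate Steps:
G(g) = 1/(20 + g)
Y(Z, p) = 440 (Y(Z, p) = 9 + (342 - (15 - 104)) = 9 + (342 - 1*(-89)) = 9 + (342 + 89) = 9 + 431 = 440)
sqrt(391210 + Y(-461, G(-19))) = sqrt(391210 + 440) = sqrt(391650) = 5*sqrt(15666)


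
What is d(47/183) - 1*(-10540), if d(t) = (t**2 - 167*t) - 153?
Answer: 346416085/33489 ≈ 10344.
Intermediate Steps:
d(t) = -153 + t**2 - 167*t
d(47/183) - 1*(-10540) = (-153 + (47/183)**2 - 7849/183) - 1*(-10540) = (-153 + (47*(1/183))**2 - 7849/183) + 10540 = (-153 + (47/183)**2 - 167*47/183) + 10540 = (-153 + 2209/33489 - 7849/183) + 10540 = -6557975/33489 + 10540 = 346416085/33489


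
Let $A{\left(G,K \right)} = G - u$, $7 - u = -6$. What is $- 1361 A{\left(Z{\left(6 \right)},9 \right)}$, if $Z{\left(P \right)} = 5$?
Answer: $10888$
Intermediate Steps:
$u = 13$ ($u = 7 - -6 = 7 + 6 = 13$)
$A{\left(G,K \right)} = -13 + G$ ($A{\left(G,K \right)} = G - 13 = -13 + G$)
$- 1361 A{\left(Z{\left(6 \right)},9 \right)} = - 1361 \left(-13 + 5\right) = \left(-1361\right) \left(-8\right) = 10888$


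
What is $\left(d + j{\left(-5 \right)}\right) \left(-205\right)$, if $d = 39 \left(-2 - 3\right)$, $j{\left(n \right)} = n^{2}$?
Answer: $34850$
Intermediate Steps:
$d = -195$ ($d = 39 \left(-5\right) = -195$)
$\left(d + j{\left(-5 \right)}\right) \left(-205\right) = \left(-195 + \left(-5\right)^{2}\right) \left(-205\right) = \left(-195 + 25\right) \left(-205\right) = \left(-170\right) \left(-205\right) = 34850$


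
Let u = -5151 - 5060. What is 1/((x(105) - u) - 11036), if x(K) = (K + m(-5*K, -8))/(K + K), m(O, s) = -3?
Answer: -35/28858 ≈ -0.0012128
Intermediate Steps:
u = -10211
x(K) = (-3 + K)/(2*K) (x(K) = (K - 3)/(K + K) = (-3 + K)/((2*K)) = (-3 + K)*(1/(2*K)) = (-3 + K)/(2*K))
1/((x(105) - u) - 11036) = 1/(((½)*(-3 + 105)/105 - 1*(-10211)) - 11036) = 1/(((½)*(1/105)*102 + 10211) - 11036) = 1/((17/35 + 10211) - 11036) = 1/(357402/35 - 11036) = 1/(-28858/35) = -35/28858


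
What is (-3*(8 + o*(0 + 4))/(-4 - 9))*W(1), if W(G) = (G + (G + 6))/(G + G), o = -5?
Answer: -144/13 ≈ -11.077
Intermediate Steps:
W(G) = (6 + 2*G)/(2*G) (W(G) = (G + (6 + G))/((2*G)) = (6 + 2*G)*(1/(2*G)) = (6 + 2*G)/(2*G))
(-3*(8 + o*(0 + 4))/(-4 - 9))*W(1) = (-3*(8 - 5*(0 + 4))/(-4 - 9))*((3 + 1)/1) = (-3*(8 - 5*4)/(-13))*(1*4) = -3*(8 - 20)*(-1)/13*4 = -(-36)*(-1)/13*4 = -3*12/13*4 = -36/13*4 = -144/13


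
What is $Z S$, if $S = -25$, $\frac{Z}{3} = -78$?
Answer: $5850$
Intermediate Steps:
$Z = -234$ ($Z = 3 \left(-78\right) = -234$)
$Z S = \left(-234\right) \left(-25\right) = 5850$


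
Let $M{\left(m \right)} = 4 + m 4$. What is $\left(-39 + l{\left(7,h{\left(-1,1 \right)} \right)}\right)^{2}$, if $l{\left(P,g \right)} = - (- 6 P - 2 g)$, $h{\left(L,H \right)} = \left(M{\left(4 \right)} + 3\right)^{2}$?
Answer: $1125721$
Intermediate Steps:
$M{\left(m \right)} = 4 + 4 m$
$h{\left(L,H \right)} = 529$ ($h{\left(L,H \right)} = \left(\left(4 + 4 \cdot 4\right) + 3\right)^{2} = \left(\left(4 + 16\right) + 3\right)^{2} = \left(20 + 3\right)^{2} = 23^{2} = 529$)
$l{\left(P,g \right)} = 2 g + 6 P$
$\left(-39 + l{\left(7,h{\left(-1,1 \right)} \right)}\right)^{2} = \left(-39 + \left(2 \cdot 529 + 6 \cdot 7\right)\right)^{2} = \left(-39 + \left(1058 + 42\right)\right)^{2} = \left(-39 + 1100\right)^{2} = 1061^{2} = 1125721$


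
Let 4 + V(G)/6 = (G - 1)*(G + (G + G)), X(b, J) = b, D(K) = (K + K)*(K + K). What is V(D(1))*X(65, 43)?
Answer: 12480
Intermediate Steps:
D(K) = 4*K² (D(K) = (2*K)*(2*K) = 4*K²)
V(G) = -24 + 18*G*(-1 + G) (V(G) = -24 + 6*((G - 1)*(G + (G + G))) = -24 + 6*((-1 + G)*(G + 2*G)) = -24 + 6*((-1 + G)*(3*G)) = -24 + 6*(3*G*(-1 + G)) = -24 + 18*G*(-1 + G))
V(D(1))*X(65, 43) = (-24 - 72*1² + 18*(4*1²)²)*65 = (-24 - 72 + 18*(4*1)²)*65 = (-24 - 18*4 + 18*4²)*65 = (-24 - 72 + 18*16)*65 = (-24 - 72 + 288)*65 = 192*65 = 12480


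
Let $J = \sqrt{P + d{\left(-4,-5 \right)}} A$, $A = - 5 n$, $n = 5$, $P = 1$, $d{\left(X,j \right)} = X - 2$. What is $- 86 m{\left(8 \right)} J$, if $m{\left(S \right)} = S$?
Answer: $17200 i \sqrt{5} \approx 38460.0 i$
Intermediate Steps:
$d{\left(X,j \right)} = -2 + X$ ($d{\left(X,j \right)} = X - 2 = -2 + X$)
$A = -25$ ($A = \left(-5\right) 5 = -25$)
$J = - 25 i \sqrt{5}$ ($J = \sqrt{1 - 6} \left(-25\right) = \sqrt{-5} \left(-25\right) = i \sqrt{5} \left(-25\right) = - 25 i \sqrt{5} \approx - 55.902 i$)
$- 86 m{\left(8 \right)} J = \left(-86\right) 8 \left(- 25 i \sqrt{5}\right) = - 688 \left(- 25 i \sqrt{5}\right) = 17200 i \sqrt{5}$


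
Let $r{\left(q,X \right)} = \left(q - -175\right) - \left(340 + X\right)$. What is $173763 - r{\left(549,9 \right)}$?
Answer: $173388$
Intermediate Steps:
$r{\left(q,X \right)} = -165 + q - X$ ($r{\left(q,X \right)} = \left(q + 175\right) - \left(340 + X\right) = \left(175 + q\right) - \left(340 + X\right) = -165 + q - X$)
$173763 - r{\left(549,9 \right)} = 173763 - \left(-165 + 549 - 9\right) = 173763 - 375 = 173388$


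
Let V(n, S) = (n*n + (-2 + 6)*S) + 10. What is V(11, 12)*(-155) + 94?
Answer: -27651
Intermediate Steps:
V(n, S) = 10 + n² + 4*S (V(n, S) = (n² + 4*S) + 10 = 10 + n² + 4*S)
V(11, 12)*(-155) + 94 = (10 + 11² + 4*12)*(-155) + 94 = (10 + 121 + 48)*(-155) + 94 = 179*(-155) + 94 = -27745 + 94 = -27651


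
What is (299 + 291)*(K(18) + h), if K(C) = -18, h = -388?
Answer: -239540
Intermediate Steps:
(299 + 291)*(K(18) + h) = (299 + 291)*(-18 - 388) = 590*(-406) = -239540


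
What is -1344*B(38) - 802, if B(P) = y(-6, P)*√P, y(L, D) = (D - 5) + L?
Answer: -802 - 36288*√38 ≈ -2.2450e+5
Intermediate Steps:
y(L, D) = -5 + D + L (y(L, D) = (-5 + D) + L = -5 + D + L)
B(P) = √P*(-11 + P) (B(P) = (-5 + P - 6)*√P = (-11 + P)*√P = √P*(-11 + P))
-1344*B(38) - 802 = -1344*√38*(-11 + 38) - 802 = -1344*√38*27 - 802 = -36288*√38 - 802 = -802 - 36288*√38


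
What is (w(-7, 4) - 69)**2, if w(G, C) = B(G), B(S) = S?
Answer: 5776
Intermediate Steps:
w(G, C) = G
(w(-7, 4) - 69)**2 = (-7 - 69)**2 = (-76)**2 = 5776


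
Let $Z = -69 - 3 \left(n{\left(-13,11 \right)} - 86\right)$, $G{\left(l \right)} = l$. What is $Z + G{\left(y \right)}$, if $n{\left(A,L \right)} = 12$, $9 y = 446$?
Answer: $\frac{1823}{9} \approx 202.56$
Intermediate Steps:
$y = \frac{446}{9}$ ($y = \frac{1}{9} \cdot 446 = \frac{446}{9} \approx 49.556$)
$Z = 153$ ($Z = -69 - 3 \left(12 - 86\right) = -69 - -222 = -69 + 222 = 153$)
$Z + G{\left(y \right)} = 153 + \frac{446}{9} = \frac{1823}{9}$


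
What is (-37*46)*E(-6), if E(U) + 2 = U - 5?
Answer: 22126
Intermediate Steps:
E(U) = -7 + U (E(U) = -2 + (U - 5) = -2 + (-5 + U) = -7 + U)
(-37*46)*E(-6) = (-37*46)*(-7 - 6) = -1702*(-13) = 22126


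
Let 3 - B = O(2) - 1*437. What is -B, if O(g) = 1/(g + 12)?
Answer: -6159/14 ≈ -439.93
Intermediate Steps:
O(g) = 1/(12 + g)
B = 6159/14 (B = 3 - (1/(12 + 2) - 1*437) = 3 - (1/14 - 437) = 3 - 1*(-6117/14) = 3 + 6117/14 = 6159/14 ≈ 439.93)
-B = -1*6159/14 = -6159/14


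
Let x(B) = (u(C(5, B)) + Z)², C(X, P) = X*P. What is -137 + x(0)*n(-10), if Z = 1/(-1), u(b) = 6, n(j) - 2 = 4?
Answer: 13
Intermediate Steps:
C(X, P) = P*X
n(j) = 6 (n(j) = 2 + 4 = 6)
Z = -1
x(B) = 25 (x(B) = (6 - 1)² = 5² = 25)
-137 + x(0)*n(-10) = -137 + 25*6 = -137 + 150 = 13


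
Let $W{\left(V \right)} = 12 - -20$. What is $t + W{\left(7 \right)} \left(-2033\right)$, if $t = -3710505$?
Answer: $-3775561$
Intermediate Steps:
$W{\left(V \right)} = 32$ ($W{\left(V \right)} = 12 + 20 = 32$)
$t + W{\left(7 \right)} \left(-2033\right) = -3710505 + 32 \left(-2033\right) = -3710505 - 65056 = -3775561$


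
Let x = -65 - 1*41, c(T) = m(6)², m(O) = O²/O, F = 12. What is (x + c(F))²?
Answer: 4900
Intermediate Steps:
m(O) = O
c(T) = 36 (c(T) = 6² = 36)
x = -106 (x = -65 - 41 = -106)
(x + c(F))² = (-106 + 36)² = (-70)² = 4900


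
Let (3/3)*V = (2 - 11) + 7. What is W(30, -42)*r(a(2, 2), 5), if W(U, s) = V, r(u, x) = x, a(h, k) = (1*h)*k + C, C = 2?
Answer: -10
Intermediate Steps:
V = -2 (V = (2 - 11) + 7 = -9 + 7 = -2)
a(h, k) = 2 + h*k (a(h, k) = (1*h)*k + 2 = h*k + 2 = 2 + h*k)
W(U, s) = -2
W(30, -42)*r(a(2, 2), 5) = -2*5 = -10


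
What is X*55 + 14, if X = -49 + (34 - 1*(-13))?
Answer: -96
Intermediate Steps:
X = -2 (X = -49 + (34 + 13) = -49 + 47 = -2)
X*55 + 14 = -2*55 + 14 = -110 + 14 = -96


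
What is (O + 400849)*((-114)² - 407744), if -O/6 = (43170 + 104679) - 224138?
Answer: -338923922084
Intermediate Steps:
O = 457734 (O = -6*((43170 + 104679) - 224138) = -6*(147849 - 224138) = -6*(-76289) = 457734)
(O + 400849)*((-114)² - 407744) = (457734 + 400849)*((-114)² - 407744) = 858583*(12996 - 407744) = 858583*(-394748) = -338923922084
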